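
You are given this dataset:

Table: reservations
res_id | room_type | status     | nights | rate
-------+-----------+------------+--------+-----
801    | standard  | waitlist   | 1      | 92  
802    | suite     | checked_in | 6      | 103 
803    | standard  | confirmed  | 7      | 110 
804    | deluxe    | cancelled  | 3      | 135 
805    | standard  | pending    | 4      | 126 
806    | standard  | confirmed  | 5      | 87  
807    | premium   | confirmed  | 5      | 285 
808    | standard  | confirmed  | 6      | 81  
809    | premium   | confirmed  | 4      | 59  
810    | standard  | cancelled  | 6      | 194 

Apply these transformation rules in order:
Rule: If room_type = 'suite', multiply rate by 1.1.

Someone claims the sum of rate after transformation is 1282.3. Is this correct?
Yes, the result is correct.

Step 1: Calculate the correct sum after transformation
Step 2: Apply multiplier 1.1 to records where room_type = 'suite'
Step 3: Correct result = 1282.3
Step 4: Claimed result = 1282.3
Step 5: 1282.3 = 1282.3 ✓
Conclusion: The claimed result is correct.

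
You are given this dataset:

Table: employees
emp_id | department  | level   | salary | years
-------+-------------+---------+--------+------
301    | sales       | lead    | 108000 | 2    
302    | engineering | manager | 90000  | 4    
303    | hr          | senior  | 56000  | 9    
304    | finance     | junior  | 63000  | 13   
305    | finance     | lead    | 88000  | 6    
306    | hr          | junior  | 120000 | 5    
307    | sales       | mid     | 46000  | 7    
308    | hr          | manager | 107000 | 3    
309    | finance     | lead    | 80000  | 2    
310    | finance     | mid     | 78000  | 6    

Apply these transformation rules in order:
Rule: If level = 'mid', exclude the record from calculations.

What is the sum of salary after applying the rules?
712000

Step 1: Identify records where level = 'mid'
Step 2: The excluded records sum to 124000
Step 3: Original total salary = 836000
Step 4: Remaining total = 836000 - 124000 = 712000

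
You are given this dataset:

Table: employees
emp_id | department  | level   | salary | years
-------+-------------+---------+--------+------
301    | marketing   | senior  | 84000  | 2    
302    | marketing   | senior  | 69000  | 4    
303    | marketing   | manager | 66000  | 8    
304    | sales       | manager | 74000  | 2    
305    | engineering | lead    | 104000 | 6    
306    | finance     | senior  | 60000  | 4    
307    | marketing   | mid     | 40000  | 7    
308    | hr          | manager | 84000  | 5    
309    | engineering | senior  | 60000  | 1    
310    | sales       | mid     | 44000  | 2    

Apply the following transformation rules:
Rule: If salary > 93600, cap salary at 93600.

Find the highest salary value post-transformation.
93600

Step 1: Original maximum salary = 104000
Step 2: Apply cap at 93600
Step 3: 1 records had salary > 93600 and were capped
Step 4: Maximum after transformation = 93600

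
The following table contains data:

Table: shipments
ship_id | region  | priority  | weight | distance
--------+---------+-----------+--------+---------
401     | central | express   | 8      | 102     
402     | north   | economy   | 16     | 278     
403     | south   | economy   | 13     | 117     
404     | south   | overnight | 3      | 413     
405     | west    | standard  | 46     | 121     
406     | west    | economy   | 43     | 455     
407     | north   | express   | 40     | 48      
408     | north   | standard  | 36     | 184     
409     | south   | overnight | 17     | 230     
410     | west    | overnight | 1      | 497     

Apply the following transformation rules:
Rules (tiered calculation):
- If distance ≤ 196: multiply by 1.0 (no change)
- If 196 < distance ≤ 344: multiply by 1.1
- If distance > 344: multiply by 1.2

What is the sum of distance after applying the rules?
2768.8

Step 1: Tier 1 (distance ≤ 196): 5 records, sum = 572 × 1.0 = 572.0
Step 2: Tier 2 (196 < distance ≤ 344): 2 records, sum = 508 × 1.1 = 558.8
Step 3: Tier 3 (distance > 344): 3 records, sum = 1365 × 1.2 = 1638.0
Step 4: Final sum = 572.0 + 558.8 + 1638.0 = 2768.8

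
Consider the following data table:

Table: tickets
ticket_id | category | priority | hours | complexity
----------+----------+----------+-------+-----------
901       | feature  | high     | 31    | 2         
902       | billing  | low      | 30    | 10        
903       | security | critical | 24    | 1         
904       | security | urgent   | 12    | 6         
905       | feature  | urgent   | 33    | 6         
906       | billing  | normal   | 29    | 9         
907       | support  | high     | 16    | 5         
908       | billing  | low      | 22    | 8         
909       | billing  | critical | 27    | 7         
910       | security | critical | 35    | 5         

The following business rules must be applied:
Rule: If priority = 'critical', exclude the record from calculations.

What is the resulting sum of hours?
173

Step 1: Identify records where priority = 'critical'
Step 2: The excluded records sum to 86
Step 3: Original total hours = 259
Step 4: Remaining total = 259 - 86 = 173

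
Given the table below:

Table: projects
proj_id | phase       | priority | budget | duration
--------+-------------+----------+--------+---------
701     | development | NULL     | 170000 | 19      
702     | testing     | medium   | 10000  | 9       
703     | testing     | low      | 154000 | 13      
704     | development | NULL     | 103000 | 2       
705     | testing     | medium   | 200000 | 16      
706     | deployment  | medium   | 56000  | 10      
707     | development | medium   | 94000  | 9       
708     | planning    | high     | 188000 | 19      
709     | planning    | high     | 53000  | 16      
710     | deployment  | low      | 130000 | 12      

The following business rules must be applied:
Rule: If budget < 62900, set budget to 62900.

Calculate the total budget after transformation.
1227700

Step 1: 3 records have budget < 62900
Step 2: These records originally summed to 119000
Step 3: After setting to minimum: 3 × 62900 = 188700
Step 4: Unaffected records sum: 1039000
Step 5: Final sum = 188700 + 1039000 = 1227700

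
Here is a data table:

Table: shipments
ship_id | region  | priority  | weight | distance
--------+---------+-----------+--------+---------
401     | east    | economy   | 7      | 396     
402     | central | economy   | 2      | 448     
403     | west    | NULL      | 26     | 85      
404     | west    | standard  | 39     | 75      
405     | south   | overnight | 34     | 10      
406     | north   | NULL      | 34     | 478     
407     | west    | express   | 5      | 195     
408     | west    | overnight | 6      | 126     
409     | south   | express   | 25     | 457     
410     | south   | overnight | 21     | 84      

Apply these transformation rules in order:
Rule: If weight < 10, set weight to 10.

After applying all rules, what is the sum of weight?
219

Step 1: 4 records have weight < 10
Step 2: These records originally summed to 20
Step 3: After setting to minimum: 4 × 10 = 40
Step 4: Unaffected records sum: 179
Step 5: Final sum = 40 + 179 = 219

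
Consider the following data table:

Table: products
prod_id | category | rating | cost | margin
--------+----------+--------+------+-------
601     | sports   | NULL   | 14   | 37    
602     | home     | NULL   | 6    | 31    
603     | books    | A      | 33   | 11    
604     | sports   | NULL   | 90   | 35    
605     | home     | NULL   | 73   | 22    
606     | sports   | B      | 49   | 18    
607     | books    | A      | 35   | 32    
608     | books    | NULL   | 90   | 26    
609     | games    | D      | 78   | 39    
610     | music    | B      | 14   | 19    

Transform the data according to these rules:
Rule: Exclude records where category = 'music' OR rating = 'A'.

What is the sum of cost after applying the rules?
400

Step 1: Find records where category = 'music' OR rating = 'A'
Step 2: 3 records match, summing to 82
Step 3: Original sum: 482
Step 4: Remaining sum = 482 - 82 = 400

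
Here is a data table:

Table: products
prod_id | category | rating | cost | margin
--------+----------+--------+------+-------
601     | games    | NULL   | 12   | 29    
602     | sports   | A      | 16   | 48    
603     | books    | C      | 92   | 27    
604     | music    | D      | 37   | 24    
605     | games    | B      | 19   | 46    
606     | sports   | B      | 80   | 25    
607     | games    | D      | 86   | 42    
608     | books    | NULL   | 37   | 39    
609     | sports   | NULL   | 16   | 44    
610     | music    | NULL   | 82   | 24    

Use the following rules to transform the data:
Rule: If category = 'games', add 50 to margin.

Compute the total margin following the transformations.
498

Step 1: Count records where category = 'games': 3
Step 2: Total bonus added: 3 × 50 = 150
Step 3: Original sum of margin: 348
Step 4: Final sum = 348 + 150 = 498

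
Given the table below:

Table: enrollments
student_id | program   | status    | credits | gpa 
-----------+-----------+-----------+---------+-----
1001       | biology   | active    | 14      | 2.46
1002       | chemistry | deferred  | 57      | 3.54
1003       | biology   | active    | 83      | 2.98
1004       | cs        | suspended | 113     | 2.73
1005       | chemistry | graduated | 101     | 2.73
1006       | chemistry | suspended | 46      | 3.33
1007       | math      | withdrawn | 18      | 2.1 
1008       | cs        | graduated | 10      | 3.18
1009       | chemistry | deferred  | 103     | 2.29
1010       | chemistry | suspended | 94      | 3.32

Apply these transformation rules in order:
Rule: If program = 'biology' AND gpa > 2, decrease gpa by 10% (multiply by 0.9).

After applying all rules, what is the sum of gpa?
28.12

Step 1: Find records where program = 'biology' AND gpa > 2
Step 2: 2 records match, summing to 5.44
Step 3: After multiplier: 5.44 × 0.9 = 4.9
Step 4: Unaffected records sum: 23.22
Step 5: Final sum = 4.9 + 23.22 = 28.12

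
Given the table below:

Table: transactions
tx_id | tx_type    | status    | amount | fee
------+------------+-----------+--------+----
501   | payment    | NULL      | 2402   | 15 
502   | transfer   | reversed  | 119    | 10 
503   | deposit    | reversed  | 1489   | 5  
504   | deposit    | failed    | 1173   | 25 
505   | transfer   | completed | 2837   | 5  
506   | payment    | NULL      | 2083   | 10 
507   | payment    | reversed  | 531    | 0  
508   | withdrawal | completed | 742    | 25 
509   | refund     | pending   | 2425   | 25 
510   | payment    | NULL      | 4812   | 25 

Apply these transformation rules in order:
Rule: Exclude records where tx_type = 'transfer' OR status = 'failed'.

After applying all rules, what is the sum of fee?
105

Step 1: Find records where tx_type = 'transfer' OR status = 'failed'
Step 2: 3 records match, summing to 40
Step 3: Original sum: 145
Step 4: Remaining sum = 145 - 40 = 105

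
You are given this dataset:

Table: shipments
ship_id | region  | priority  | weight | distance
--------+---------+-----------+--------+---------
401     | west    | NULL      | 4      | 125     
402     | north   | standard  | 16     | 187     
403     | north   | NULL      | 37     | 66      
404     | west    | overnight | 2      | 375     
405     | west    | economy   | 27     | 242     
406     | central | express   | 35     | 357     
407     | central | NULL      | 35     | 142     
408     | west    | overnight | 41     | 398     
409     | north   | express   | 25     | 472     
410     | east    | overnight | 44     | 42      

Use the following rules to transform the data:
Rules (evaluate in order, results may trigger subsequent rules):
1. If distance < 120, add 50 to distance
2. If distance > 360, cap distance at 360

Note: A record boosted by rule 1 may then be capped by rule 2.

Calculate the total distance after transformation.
2341

Step 1: Apply rule 1 to records with distance < 120
  - 2 records get bonus of 50
  - Of these, 0 records then exceed 360 and get capped
Step 2: Apply rule 2 to records with distance > 360
  - 3 records (original) are capped
Step 3: Calculate final sum = 2341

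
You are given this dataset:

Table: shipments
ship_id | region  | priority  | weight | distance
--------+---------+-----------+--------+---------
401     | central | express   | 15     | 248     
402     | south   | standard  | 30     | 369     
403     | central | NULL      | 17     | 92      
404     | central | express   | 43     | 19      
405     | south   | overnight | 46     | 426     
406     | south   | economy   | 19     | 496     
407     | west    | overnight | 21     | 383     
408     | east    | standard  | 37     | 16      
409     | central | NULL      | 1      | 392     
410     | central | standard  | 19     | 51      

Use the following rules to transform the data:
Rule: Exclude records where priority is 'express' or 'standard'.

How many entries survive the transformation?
5

Step 1: Count records to exclude
  - 2 (express) + 3 (standard) = 5 records
Step 2: Total records: 10
Step 3: Remaining = 10 - 5 = 5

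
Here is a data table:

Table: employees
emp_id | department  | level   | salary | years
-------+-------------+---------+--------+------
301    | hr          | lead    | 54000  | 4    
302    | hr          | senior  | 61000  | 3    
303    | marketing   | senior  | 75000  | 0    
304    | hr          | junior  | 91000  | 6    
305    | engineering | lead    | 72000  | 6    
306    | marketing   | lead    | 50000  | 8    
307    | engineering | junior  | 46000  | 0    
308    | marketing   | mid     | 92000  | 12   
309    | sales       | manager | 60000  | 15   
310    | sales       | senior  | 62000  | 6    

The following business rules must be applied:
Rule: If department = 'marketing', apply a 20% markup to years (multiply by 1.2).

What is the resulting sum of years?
64.0

Step 1: Records with department = 'marketing' have total years = 20
Step 2: Apply multiplier: 20 × 1.2 = 24.0
Step 3: Other records total: 40
Step 4: Final sum = 24.0 + 40 = 64.0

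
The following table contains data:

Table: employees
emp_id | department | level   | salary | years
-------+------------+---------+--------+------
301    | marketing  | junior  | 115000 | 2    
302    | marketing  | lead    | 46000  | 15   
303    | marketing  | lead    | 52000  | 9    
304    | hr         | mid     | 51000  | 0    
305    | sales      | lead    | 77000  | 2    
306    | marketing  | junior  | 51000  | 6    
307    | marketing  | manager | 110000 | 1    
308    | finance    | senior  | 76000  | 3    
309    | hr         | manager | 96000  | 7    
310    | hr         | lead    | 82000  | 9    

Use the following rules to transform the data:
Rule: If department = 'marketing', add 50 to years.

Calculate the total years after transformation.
304

Step 1: Count records where department = 'marketing': 5
Step 2: Total bonus added: 5 × 50 = 250
Step 3: Original sum of years: 54
Step 4: Final sum = 54 + 250 = 304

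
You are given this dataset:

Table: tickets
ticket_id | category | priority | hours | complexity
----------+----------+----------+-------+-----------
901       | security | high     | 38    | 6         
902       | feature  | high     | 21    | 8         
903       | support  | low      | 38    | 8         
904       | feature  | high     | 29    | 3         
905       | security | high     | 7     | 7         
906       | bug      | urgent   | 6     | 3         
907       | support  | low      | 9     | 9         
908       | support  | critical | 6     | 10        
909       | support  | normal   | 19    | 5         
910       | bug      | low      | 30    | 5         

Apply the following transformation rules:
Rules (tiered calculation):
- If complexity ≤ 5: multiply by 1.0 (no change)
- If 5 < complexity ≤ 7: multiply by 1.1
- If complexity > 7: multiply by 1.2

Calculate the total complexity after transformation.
72.3

Step 1: Tier 1 (complexity ≤ 5): 4 records, sum = 16 × 1.0 = 16.0
Step 2: Tier 2 (5 < complexity ≤ 7): 2 records, sum = 13 × 1.1 = 14.3
Step 3: Tier 3 (complexity > 7): 4 records, sum = 35 × 1.2 = 42.0
Step 4: Final sum = 16.0 + 14.3 + 42.0 = 72.3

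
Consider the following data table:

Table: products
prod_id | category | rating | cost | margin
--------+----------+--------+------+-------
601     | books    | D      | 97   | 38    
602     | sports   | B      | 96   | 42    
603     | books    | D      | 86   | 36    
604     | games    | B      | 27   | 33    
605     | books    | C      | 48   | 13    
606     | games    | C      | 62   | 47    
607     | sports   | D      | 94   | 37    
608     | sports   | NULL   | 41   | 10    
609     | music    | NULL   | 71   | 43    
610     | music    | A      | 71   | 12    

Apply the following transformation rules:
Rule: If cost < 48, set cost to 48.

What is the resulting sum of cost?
721

Step 1: 2 records have cost < 48
Step 2: These records originally summed to 68
Step 3: After setting to minimum: 2 × 48 = 96
Step 4: Unaffected records sum: 625
Step 5: Final sum = 96 + 625 = 721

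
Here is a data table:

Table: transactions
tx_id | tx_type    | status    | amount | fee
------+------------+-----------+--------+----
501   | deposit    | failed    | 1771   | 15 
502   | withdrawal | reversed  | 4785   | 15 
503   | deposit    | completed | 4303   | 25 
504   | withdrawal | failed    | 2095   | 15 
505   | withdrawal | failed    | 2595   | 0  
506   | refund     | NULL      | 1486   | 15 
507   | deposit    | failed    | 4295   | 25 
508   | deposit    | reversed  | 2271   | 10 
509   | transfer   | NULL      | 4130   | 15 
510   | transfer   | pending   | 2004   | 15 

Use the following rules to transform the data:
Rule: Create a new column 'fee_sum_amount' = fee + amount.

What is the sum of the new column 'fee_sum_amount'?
29885

Step 1: For each record, compute fee + amount
Example calculations:
  15 + 1771 = 1786
  15 + 4785 = 4800
  25 + 4303 = 4328
  ...
Step 2: Sum all derived values
Step 3: Total = 29885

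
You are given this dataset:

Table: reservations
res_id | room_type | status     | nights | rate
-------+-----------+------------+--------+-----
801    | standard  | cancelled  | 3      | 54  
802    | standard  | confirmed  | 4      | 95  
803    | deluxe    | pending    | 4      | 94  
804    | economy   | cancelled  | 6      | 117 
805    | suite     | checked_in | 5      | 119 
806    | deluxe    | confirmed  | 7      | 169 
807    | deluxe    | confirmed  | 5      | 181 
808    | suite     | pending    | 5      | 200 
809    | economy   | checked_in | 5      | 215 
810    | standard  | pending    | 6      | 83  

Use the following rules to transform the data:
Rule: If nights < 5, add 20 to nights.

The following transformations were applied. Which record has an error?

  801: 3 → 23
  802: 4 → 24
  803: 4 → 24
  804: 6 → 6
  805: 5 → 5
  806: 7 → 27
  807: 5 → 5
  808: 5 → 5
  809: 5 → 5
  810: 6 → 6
Record 806 has an error. The correct transformed value should be 7, not 27.

Step 1: Check each record against the rule
Step 2: Record 806 has nights = 7
Step 3: Since 7 >= 5, the bonus should not have been applied
Step 4: Correct value = 7, but claimed value = 27
Conclusion: Record 806 has the error.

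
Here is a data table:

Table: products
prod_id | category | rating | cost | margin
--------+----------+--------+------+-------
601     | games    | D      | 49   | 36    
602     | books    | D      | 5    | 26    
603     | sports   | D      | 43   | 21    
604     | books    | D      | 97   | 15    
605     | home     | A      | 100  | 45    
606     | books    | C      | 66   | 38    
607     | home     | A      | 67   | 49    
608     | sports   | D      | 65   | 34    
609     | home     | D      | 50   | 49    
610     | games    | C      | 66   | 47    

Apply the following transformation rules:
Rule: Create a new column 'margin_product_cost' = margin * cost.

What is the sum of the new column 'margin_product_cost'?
22305

Step 1: For each record, compute margin * cost
Example calculations:
  36 * 49 = 1764
  26 * 5 = 130
  21 * 43 = 903
  ...
Step 2: Sum all derived values
Step 3: Total = 22305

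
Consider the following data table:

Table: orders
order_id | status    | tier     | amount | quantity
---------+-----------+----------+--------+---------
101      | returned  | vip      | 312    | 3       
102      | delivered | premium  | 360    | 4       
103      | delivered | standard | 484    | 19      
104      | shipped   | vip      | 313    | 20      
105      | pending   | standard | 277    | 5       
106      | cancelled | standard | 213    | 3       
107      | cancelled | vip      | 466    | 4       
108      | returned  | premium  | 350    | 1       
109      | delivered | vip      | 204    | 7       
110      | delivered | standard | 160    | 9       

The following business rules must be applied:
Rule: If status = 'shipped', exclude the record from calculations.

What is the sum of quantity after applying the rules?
55

Step 1: Identify records where status = 'shipped'
Step 2: The excluded records sum to 20
Step 3: Original total quantity = 75
Step 4: Remaining total = 75 - 20 = 55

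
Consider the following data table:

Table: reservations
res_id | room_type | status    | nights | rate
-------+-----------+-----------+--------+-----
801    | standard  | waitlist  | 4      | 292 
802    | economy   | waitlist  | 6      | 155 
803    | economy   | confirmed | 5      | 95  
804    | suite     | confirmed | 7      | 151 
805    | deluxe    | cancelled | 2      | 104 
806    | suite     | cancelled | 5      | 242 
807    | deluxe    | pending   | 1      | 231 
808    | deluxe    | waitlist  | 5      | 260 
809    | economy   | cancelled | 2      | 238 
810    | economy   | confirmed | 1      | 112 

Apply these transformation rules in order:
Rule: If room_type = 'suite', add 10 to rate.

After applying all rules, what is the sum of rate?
1900

Step 1: Count records where room_type = 'suite': 2
Step 2: Total bonus added: 2 × 10 = 20
Step 3: Original sum of rate: 1880
Step 4: Final sum = 1880 + 20 = 1900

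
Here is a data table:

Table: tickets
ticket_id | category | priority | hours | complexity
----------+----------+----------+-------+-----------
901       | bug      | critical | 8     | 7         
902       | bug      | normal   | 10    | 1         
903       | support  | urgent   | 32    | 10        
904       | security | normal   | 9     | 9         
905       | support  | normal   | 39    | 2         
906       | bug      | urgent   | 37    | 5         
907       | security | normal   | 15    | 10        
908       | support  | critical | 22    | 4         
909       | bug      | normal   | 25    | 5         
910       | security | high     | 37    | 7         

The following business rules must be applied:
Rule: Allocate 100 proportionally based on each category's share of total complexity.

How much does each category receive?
bug: 30.0, security: 43.33, support: 26.67

Step 1: Calculate total complexity = 60
Step 2: Calculate each category's proportion:
  bug: 18/60 = 30.00% → 30.0
  security: 26/60 = 43.33% → 43.33
  support: 16/60 = 26.67% → 26.67
Step 3: Verify: sum of allocations ≈ 100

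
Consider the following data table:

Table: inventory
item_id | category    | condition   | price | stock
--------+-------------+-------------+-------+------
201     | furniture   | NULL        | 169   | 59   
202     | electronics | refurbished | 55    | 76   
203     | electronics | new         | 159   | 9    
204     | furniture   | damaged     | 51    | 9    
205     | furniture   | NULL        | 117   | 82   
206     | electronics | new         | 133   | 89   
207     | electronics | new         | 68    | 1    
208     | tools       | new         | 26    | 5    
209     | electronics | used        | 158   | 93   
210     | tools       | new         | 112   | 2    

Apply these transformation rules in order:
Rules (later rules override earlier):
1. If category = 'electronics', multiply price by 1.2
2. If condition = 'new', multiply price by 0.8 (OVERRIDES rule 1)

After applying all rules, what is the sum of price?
991.0

Step 1: Rule 2 takes priority for records with condition = 'new'
  - 5 records: 498 × 0.8 = 398.4
Step 2: Rule 1 applies to remaining records with category = 'electronics'
  - 2 records: 213 × 1.2 = 255.6
Step 3: Other records unchanged: 337
Step 4: Final sum = 398.4 + 255.6 + 337 = 991.0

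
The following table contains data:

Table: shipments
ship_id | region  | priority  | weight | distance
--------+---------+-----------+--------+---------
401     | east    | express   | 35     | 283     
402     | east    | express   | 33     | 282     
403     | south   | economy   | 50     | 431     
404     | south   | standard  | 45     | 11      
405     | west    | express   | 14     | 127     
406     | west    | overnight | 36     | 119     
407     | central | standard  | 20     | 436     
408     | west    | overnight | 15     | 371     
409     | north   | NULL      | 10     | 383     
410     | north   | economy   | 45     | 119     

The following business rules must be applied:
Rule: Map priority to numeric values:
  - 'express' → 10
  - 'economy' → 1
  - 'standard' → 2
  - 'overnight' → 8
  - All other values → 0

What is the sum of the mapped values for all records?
52

Step 1: Apply mapping to each record
Step 2: Count by status:
  'express': 3 records × 10 = 30
  'economy': 2 records × 1 = 2
  'standard': 2 records × 2 = 4
  'overnight': 2 records × 8 = 16
Step 3: Sum all mapped values = 52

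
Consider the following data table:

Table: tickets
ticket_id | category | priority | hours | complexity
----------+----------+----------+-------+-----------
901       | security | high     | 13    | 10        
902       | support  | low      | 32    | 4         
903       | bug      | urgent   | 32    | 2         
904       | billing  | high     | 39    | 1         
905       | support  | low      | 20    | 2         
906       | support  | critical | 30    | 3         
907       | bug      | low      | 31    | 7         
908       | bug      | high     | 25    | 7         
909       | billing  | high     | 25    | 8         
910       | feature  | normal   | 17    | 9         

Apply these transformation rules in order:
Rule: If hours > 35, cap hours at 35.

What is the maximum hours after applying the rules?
35

Step 1: Original maximum hours = 39
Step 2: Apply cap at 35
Step 3: 1 records had hours > 35 and were capped
Step 4: Maximum after transformation = 35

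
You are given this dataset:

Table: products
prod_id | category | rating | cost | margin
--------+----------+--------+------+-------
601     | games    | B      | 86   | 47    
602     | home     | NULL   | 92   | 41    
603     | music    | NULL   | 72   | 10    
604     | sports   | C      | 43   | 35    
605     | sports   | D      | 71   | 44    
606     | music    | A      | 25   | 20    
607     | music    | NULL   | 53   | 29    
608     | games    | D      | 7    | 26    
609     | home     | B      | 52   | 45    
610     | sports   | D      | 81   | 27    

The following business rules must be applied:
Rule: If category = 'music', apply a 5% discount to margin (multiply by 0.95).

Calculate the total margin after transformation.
321.05

Step 1: Records with category = 'music' have total margin = 59
Step 2: Apply multiplier: 59 × 0.95 = 56.05
Step 3: Other records total: 265
Step 4: Final sum = 56.05 + 265 = 321.05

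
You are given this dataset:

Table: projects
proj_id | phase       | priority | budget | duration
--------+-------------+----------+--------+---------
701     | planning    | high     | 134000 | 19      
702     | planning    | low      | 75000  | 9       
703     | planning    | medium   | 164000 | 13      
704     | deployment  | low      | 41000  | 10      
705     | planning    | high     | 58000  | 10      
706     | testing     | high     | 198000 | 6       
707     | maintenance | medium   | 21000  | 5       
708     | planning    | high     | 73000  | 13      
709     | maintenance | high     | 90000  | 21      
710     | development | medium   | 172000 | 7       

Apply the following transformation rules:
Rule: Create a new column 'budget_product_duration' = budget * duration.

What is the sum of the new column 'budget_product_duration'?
11679000

Step 1: For each record, compute budget * duration
Example calculations:
  134000 * 19 = 2546000
  75000 * 9 = 675000
  164000 * 13 = 2132000
  ...
Step 2: Sum all derived values
Step 3: Total = 11679000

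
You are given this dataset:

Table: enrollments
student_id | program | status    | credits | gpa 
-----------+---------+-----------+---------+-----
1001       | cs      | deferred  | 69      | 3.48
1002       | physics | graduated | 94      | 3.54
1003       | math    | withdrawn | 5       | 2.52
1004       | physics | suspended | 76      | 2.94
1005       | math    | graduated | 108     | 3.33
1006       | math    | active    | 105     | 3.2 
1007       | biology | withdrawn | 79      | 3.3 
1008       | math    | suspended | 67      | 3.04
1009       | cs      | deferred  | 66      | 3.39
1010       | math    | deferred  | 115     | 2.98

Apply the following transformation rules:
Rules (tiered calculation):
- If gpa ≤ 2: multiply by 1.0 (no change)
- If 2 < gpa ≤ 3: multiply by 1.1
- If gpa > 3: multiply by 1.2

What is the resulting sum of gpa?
37.22

Step 1: Tier 1 (gpa ≤ 2): 0 records, sum = 0 × 1.0 = 0.0
Step 2: Tier 2 (2 < gpa ≤ 3): 3 records, sum = 8.44 × 1.1 = 9.28
Step 3: Tier 3 (gpa > 3): 7 records, sum = 23.28 × 1.2 = 27.94
Step 4: Final sum = 0.0 + 9.28 + 27.94 = 37.22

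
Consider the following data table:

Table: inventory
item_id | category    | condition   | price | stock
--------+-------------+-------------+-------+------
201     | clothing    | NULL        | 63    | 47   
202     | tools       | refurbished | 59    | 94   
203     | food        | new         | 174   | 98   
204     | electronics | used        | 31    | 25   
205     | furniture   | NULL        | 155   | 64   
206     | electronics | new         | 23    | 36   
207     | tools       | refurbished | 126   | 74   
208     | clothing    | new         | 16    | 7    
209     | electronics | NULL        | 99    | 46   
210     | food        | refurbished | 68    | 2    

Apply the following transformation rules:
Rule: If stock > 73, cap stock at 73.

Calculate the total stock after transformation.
446

Step 1: 3 records have stock > 73
Step 2: These records originally summed to 266
Step 3: After capping: 3 × 73 = 219
Step 4: Unaffected records sum: 227
Step 5: Final sum = 219 + 227 = 446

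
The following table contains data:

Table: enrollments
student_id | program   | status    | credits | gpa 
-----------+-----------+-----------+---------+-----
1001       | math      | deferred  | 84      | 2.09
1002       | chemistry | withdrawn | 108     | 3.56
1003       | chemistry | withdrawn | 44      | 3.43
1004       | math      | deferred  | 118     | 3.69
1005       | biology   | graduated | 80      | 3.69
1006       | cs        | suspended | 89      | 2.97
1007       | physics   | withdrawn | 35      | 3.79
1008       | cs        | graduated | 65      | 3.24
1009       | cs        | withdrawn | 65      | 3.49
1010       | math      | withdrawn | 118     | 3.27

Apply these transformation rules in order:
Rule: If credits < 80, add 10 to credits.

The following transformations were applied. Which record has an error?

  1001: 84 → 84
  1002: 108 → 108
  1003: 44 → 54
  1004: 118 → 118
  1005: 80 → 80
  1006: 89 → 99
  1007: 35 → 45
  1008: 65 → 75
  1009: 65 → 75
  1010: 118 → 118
Record 1006 has an error. The correct transformed value should be 89, not 99.

Step 1: Check each record against the rule
Step 2: Record 1006 has credits = 89
Step 3: Since 89 >= 80, the bonus should not have been applied
Step 4: Correct value = 89, but claimed value = 99
Conclusion: Record 1006 has the error.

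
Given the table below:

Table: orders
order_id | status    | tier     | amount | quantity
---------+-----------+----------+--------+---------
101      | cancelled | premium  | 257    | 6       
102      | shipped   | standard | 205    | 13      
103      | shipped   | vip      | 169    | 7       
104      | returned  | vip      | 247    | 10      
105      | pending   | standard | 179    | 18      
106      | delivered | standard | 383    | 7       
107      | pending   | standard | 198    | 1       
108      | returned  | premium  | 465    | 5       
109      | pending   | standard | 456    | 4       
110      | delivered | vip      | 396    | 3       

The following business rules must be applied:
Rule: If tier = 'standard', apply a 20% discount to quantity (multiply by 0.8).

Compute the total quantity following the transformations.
65.4

Step 1: Records with tier = 'standard' have total quantity = 43
Step 2: Apply multiplier: 43 × 0.8 = 34.4
Step 3: Other records total: 31
Step 4: Final sum = 34.4 + 31 = 65.4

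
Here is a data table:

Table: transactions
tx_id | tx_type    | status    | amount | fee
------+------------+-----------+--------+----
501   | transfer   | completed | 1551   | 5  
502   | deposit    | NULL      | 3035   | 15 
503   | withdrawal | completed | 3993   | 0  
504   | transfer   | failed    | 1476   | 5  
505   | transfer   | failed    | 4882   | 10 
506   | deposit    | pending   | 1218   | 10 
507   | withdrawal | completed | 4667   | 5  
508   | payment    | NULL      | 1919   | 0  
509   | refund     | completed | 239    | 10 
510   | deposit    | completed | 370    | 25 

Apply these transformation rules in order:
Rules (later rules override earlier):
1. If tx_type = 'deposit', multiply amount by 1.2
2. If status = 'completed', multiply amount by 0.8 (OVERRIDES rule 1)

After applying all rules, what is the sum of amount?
22036.6

Step 1: Rule 2 takes priority for records with status = 'completed'
  - 5 records: 10820 × 0.8 = 8656.0
Step 2: Rule 1 applies to remaining records with tx_type = 'deposit'
  - 2 records: 4253 × 1.2 = 5103.6
Step 3: Other records unchanged: 8277
Step 4: Final sum = 8656.0 + 5103.6 + 8277 = 22036.6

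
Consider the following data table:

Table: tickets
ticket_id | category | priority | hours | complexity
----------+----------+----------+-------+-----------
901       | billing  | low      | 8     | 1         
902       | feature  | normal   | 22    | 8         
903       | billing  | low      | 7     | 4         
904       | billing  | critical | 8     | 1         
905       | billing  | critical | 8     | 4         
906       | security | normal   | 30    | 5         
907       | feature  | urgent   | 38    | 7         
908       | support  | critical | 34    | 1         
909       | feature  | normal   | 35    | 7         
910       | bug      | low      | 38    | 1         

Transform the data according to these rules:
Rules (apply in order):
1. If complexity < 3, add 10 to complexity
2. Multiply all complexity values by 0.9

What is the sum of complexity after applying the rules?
71.1

Step 1: Apply Rule 1 - Add 10 to records with complexity < 3
  - 4 records affected: 4 + (4 × 10) = 44
  - Unaffected records: 35
  - Sum after Rule 1: 79
Step 2: Apply Rule 2 - Multiply all by 0.9
  - 79 × 0.9 = 71.1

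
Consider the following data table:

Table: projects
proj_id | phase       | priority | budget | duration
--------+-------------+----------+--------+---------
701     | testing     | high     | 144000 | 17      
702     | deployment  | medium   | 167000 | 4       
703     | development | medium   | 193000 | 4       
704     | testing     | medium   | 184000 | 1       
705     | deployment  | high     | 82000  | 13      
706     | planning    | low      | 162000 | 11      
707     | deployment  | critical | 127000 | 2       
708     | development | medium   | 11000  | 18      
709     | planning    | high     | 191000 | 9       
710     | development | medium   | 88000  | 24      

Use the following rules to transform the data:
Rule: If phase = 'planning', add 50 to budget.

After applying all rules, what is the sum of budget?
1349100

Step 1: Count records where phase = 'planning': 2
Step 2: Total bonus added: 2 × 50 = 100
Step 3: Original sum of budget: 1349000
Step 4: Final sum = 1349000 + 100 = 1349100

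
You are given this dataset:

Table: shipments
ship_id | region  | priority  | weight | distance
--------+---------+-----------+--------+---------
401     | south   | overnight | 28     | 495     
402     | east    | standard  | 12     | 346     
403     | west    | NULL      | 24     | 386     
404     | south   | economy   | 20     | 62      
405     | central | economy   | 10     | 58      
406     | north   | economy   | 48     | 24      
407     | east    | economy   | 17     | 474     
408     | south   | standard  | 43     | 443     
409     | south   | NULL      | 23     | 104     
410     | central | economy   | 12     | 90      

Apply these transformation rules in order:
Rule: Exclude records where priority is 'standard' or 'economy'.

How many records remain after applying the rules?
3

Step 1: Count records to exclude
  - 2 (standard) + 5 (economy) = 7 records
Step 2: Total records: 10
Step 3: Remaining = 10 - 7 = 3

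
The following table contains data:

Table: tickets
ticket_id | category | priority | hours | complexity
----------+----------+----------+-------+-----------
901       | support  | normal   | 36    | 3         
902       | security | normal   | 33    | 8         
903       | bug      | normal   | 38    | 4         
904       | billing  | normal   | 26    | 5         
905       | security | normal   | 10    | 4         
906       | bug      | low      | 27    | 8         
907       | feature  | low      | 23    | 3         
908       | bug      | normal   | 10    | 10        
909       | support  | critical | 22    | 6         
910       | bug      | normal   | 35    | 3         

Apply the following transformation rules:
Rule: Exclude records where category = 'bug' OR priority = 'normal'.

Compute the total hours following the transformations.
45

Step 1: Find records where category = 'bug' OR priority = 'normal'
Step 2: 8 records match, summing to 215
Step 3: Original sum: 260
Step 4: Remaining sum = 260 - 215 = 45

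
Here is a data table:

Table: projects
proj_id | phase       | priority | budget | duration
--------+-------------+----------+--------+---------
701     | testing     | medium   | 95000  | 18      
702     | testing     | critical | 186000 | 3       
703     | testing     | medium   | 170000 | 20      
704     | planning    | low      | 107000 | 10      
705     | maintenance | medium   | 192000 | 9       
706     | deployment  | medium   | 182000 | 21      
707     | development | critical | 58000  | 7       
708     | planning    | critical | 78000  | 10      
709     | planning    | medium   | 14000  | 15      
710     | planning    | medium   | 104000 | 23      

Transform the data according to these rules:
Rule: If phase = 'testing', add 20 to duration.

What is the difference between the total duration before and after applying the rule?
60

Step 1: Original sum of duration = 136
Step 2: 3 records have phase = 'testing'
Step 3: Each affected record changes by 20
Step 4: Total change = 3 × 20 = 60
Step 5: New sum = 136 + 60 = 196
Step 6: Difference = |196 - 136| = 60
        (Sum increased by 60)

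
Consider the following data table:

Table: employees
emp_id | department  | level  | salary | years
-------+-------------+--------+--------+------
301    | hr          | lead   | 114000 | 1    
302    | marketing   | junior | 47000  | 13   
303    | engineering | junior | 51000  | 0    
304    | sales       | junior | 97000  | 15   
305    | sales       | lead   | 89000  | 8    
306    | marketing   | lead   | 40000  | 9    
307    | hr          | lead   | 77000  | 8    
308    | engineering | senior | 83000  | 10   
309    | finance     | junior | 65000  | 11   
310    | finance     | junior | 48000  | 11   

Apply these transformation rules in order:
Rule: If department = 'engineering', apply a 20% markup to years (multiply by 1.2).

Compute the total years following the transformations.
88.0

Step 1: Records with department = 'engineering' have total years = 10
Step 2: Apply multiplier: 10 × 1.2 = 12.0
Step 3: Other records total: 76
Step 4: Final sum = 12.0 + 76 = 88.0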